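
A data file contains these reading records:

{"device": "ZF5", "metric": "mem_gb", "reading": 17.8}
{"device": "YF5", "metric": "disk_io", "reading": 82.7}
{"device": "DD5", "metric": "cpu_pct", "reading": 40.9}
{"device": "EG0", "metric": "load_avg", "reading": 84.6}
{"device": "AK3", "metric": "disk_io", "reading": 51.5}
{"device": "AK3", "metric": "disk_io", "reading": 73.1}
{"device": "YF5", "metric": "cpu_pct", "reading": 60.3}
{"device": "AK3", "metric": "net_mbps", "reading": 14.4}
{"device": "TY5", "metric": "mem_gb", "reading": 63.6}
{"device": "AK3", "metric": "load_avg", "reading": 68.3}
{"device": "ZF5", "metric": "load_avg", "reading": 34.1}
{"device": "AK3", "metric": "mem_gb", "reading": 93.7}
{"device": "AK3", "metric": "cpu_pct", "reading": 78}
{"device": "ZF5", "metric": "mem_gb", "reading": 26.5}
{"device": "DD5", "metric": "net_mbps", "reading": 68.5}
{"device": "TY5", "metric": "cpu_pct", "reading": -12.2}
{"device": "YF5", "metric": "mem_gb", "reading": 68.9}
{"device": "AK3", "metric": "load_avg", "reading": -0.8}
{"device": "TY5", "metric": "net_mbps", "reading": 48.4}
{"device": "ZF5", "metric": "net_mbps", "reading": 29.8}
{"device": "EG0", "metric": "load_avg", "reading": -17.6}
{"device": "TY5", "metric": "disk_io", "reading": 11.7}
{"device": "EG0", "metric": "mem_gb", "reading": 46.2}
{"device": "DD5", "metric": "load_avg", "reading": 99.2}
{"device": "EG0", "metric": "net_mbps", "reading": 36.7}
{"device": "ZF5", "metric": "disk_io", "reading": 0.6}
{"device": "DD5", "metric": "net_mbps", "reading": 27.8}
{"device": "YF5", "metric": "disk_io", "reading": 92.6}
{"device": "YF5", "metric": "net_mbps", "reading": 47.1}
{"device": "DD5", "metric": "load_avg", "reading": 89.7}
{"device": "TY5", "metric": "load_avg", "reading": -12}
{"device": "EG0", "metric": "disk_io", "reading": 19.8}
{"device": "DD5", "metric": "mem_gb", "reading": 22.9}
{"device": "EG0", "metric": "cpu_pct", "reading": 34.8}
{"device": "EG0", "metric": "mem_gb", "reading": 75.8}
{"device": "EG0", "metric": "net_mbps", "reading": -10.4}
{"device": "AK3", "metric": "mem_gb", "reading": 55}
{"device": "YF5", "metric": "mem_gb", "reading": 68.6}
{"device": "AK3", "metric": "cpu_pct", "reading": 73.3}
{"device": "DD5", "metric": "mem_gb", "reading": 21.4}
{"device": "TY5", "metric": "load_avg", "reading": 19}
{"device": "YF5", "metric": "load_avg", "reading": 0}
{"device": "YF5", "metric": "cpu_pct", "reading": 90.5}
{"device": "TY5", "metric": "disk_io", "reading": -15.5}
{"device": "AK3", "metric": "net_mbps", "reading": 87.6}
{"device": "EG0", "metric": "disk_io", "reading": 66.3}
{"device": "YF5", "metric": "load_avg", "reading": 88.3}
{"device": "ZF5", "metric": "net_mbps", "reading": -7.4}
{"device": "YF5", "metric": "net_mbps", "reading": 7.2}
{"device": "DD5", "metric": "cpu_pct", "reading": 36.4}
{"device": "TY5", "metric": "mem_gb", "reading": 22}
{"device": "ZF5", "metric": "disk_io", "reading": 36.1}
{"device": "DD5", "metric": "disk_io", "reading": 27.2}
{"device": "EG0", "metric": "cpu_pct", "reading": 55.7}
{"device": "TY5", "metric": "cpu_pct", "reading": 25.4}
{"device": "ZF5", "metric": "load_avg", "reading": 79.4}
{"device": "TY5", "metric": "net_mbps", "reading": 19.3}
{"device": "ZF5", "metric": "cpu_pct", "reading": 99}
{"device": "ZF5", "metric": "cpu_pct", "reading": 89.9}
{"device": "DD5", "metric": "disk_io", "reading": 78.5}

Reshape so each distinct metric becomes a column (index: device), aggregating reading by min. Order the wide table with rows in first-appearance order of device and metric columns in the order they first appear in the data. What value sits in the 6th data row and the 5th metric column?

19.3

With rows in first-appearance order of device, row 6 is device=TY5. metric columns in first-appearance order: mem_gb, disk_io, cpu_pct, load_avg, net_mbps; column 5 is net_mbps.
Long rows with device=TY5, metric=net_mbps: min(48.4, 19.3) = 19.3.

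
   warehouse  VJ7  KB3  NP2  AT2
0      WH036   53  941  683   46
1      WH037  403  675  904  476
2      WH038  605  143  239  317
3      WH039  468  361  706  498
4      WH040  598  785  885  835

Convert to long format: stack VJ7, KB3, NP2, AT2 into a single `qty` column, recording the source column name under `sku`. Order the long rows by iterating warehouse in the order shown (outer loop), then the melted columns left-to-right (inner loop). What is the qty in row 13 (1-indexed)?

20 rows total (5 × 4). Row 13: index ⌊(13-1)/4⌋ = 3 into warehouse → WH039; (13-1) mod 4 = 0 into the melted columns → VJ7.
So row 13 is (WH039, VJ7, 468); qty = 468.

468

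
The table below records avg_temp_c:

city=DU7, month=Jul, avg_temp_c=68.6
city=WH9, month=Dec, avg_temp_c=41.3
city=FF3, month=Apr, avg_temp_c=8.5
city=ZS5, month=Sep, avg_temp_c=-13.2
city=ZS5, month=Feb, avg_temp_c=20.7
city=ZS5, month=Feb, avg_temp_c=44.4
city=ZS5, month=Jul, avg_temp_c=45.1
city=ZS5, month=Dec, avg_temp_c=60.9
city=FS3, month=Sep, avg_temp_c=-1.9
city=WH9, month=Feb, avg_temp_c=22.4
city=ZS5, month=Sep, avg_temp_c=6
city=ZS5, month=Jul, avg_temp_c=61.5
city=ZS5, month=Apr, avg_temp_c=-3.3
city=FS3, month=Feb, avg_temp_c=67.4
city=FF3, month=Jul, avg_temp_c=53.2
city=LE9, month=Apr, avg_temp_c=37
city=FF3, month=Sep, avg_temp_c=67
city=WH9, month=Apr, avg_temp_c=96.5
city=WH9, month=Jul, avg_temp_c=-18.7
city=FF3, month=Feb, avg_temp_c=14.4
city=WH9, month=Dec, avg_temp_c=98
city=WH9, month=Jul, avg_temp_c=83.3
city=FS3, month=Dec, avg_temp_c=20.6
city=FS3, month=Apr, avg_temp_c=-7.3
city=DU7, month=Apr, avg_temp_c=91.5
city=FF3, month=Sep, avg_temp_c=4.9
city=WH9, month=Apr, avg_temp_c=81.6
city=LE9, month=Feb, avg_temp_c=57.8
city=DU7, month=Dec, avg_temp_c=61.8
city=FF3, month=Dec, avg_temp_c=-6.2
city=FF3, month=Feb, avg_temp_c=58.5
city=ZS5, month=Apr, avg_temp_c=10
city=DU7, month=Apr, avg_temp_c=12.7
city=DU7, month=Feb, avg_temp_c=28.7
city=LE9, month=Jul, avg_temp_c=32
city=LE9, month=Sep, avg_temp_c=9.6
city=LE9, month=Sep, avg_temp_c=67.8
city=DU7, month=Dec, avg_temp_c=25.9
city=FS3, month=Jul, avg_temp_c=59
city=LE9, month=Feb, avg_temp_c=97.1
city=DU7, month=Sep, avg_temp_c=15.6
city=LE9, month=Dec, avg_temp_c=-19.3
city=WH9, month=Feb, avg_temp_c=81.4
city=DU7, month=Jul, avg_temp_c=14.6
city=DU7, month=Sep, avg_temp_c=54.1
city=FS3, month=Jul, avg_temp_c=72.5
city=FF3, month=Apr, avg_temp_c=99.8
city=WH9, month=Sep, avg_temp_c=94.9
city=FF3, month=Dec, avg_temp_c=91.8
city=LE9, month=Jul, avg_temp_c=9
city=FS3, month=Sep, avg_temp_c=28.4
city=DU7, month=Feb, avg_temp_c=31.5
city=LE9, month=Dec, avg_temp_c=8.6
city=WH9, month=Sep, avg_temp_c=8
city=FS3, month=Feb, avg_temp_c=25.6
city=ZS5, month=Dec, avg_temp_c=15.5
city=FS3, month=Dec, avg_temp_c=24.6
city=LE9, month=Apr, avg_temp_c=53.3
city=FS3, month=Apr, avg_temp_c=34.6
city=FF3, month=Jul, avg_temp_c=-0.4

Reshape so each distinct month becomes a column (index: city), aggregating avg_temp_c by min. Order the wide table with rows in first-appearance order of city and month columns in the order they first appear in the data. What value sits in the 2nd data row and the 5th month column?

22.4

With rows in first-appearance order of city, row 2 is city=WH9. month columns in first-appearance order: Jul, Dec, Apr, Sep, Feb; column 5 is Feb.
Long rows with city=WH9, month=Feb: min(22.4, 81.4) = 22.4.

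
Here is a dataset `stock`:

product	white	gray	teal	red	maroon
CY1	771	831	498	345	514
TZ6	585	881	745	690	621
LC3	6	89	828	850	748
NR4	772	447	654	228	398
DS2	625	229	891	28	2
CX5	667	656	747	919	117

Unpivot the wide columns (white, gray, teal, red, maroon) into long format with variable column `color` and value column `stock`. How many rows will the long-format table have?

30

6 product values × 5 melted columns = 30 rows.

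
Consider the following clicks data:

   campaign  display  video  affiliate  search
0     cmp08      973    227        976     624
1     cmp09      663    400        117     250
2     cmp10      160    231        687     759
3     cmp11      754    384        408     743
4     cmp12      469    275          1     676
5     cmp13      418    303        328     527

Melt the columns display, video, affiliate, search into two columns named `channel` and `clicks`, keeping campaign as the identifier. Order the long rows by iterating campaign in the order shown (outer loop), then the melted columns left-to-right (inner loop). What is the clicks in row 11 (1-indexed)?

687

24 rows total (6 × 4). Row 11: index ⌊(11-1)/4⌋ = 2 into campaign → cmp10; (11-1) mod 4 = 2 into the melted columns → affiliate.
So row 11 is (cmp10, affiliate, 687); clicks = 687.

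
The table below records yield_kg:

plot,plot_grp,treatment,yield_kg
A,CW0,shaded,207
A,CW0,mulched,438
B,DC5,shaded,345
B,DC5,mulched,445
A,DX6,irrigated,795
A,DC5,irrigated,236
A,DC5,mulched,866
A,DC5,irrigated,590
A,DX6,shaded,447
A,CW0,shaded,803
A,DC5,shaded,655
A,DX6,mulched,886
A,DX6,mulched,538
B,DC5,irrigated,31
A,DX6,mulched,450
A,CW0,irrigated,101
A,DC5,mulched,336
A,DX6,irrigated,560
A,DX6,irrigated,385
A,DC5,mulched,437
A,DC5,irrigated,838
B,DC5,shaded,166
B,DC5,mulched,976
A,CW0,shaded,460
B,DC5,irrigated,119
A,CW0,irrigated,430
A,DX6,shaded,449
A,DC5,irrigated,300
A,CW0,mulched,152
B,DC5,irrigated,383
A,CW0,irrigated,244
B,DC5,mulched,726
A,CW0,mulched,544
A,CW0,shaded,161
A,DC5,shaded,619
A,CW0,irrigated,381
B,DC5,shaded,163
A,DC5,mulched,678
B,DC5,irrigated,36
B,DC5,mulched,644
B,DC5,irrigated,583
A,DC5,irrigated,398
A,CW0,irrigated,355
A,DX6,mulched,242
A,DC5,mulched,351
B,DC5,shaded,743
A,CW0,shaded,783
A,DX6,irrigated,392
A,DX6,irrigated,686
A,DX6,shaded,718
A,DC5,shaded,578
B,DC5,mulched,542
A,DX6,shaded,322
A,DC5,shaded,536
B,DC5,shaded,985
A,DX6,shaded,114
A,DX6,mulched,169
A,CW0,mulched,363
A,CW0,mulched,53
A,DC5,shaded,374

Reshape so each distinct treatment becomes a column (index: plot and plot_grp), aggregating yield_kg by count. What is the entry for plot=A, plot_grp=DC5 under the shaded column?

5

Rows with plot=A, plot_grp=DC5 and treatment=shaded: yield_kg values are 655, 619, 578, 536, 374.
5 rows match — count = 5.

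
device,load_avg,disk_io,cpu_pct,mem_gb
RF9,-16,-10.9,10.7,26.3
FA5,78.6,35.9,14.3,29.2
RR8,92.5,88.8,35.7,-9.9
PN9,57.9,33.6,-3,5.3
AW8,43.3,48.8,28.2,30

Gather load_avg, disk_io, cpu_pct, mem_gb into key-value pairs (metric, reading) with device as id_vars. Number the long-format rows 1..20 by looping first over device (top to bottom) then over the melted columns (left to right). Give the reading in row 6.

35.9

20 rows total (5 × 4). Row 6: index ⌊(6-1)/4⌋ = 1 into device → FA5; (6-1) mod 4 = 1 into the melted columns → disk_io.
So row 6 is (FA5, disk_io, 35.9); reading = 35.9.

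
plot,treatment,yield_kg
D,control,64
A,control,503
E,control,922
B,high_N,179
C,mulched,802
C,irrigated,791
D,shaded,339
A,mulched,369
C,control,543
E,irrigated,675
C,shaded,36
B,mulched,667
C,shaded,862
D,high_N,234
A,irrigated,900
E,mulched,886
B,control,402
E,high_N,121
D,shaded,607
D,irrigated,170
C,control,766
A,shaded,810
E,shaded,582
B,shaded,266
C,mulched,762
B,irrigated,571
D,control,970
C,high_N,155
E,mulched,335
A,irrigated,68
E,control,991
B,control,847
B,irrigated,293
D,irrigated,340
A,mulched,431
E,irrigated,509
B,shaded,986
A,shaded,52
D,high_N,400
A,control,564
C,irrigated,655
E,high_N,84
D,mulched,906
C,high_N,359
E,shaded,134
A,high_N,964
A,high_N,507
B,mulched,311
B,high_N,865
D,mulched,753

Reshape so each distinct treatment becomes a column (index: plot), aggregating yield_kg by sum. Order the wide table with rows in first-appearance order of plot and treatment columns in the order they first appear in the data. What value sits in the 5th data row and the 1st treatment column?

With rows in first-appearance order of plot, row 5 is plot=C. treatment columns in first-appearance order: control, high_N, mulched, irrigated, shaded; column 1 is control.
Long rows with plot=C, treatment=control: 543 + 766 = 1309.

1309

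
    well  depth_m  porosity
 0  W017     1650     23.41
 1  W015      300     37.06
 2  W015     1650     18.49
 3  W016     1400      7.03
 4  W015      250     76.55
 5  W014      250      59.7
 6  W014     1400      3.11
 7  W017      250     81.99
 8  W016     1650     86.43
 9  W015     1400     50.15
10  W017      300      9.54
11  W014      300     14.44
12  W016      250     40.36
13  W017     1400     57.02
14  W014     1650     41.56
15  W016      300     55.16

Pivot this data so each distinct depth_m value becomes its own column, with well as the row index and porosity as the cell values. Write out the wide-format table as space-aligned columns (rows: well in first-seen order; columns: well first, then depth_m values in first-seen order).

Columns: well plus the 4 distinct depth_m values (1650, 300, 1400, 250).
For example, row W017 column 1650 takes porosity=23.41 from the long row (W017, 1650).

well  1650   300    1400   250  
W017  23.41  9.54   57.02  81.99
W015  18.49  37.06  50.15  76.55
W016  86.43  55.16  7.03   40.36
W014  41.56  14.44  3.11   59.7 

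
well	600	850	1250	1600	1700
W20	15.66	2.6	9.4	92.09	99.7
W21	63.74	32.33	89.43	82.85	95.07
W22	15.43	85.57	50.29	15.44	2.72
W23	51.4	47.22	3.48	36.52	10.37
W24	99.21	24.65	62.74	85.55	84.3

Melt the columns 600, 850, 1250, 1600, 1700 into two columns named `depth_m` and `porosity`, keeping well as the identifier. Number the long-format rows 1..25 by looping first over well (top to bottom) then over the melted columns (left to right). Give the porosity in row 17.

25 rows total (5 × 5). Row 17: index ⌊(17-1)/5⌋ = 3 into well → W23; (17-1) mod 5 = 1 into the melted columns → 850.
So row 17 is (W23, 850, 47.22); porosity = 47.22.

47.22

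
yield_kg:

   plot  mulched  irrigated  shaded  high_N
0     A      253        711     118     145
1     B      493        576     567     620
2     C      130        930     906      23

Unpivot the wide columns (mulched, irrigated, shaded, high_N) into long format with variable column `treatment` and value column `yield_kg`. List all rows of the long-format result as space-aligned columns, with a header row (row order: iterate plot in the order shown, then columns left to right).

Each (plot, column) pair becomes one row: 3 × 4 = 12 rows.
For example, (A, mulched) → yield_kg=253.

plot  treatment  yield_kg
A     mulched    253     
A     irrigated  711     
A     shaded     118     
A     high_N     145     
B     mulched    493     
B     irrigated  576     
B     shaded     567     
B     high_N     620     
C     mulched    130     
C     irrigated  930     
C     shaded     906     
C     high_N     23      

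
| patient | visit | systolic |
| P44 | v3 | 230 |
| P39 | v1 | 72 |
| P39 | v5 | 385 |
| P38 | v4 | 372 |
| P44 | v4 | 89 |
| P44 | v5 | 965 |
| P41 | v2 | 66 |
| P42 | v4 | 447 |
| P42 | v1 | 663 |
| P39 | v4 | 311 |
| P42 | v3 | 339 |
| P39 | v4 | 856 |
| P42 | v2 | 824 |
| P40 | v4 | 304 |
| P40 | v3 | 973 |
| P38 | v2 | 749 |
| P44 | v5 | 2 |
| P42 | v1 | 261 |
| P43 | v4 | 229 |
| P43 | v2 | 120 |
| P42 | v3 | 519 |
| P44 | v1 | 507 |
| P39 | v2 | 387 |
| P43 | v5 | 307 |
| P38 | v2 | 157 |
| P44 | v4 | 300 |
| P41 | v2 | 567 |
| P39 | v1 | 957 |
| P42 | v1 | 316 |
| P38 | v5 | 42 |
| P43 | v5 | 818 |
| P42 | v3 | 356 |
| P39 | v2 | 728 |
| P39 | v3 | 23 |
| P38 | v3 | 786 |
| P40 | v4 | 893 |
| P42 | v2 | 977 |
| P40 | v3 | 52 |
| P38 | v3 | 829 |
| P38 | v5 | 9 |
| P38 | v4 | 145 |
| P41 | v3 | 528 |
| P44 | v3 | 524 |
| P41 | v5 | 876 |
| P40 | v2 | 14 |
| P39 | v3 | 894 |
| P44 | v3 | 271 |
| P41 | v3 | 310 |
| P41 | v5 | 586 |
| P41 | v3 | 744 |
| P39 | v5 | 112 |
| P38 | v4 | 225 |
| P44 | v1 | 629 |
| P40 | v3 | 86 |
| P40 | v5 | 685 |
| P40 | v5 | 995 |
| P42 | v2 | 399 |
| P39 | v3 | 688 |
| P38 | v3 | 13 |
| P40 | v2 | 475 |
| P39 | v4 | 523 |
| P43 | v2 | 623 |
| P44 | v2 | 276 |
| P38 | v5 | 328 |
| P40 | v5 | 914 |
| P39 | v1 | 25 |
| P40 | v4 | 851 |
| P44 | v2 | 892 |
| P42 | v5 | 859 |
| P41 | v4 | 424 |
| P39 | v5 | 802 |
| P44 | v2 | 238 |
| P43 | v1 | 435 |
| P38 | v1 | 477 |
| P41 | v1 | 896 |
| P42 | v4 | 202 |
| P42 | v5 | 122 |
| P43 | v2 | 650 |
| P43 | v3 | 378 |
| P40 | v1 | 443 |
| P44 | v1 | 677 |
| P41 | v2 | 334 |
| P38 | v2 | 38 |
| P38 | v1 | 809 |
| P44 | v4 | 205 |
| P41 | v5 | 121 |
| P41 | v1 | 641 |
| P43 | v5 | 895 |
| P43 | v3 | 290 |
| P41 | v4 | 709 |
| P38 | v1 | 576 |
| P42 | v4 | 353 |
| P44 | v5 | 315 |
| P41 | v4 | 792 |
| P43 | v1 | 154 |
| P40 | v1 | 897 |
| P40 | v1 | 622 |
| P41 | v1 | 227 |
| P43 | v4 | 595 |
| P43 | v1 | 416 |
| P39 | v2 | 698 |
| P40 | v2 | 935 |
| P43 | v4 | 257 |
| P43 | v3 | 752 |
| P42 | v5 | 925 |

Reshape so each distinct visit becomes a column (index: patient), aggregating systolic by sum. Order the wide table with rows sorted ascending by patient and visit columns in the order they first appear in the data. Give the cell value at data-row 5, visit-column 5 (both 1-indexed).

With rows sorted ascending by patient, row 5 is patient=P42. visit columns in first-appearance order: v3, v1, v5, v4, v2; column 5 is v2.
Long rows with patient=P42, visit=v2: 824 + 977 + 399 = 2200.

2200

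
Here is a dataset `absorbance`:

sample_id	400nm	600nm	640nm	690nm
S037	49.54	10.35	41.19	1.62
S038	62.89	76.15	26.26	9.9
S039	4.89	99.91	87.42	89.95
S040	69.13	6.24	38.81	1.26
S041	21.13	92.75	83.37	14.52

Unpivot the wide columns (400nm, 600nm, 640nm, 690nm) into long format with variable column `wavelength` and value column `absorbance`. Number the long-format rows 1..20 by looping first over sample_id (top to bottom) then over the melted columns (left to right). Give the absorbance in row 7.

26.26

20 rows total (5 × 4). Row 7: index ⌊(7-1)/4⌋ = 1 into sample_id → S038; (7-1) mod 4 = 2 into the melted columns → 640nm.
So row 7 is (S038, 640nm, 26.26); absorbance = 26.26.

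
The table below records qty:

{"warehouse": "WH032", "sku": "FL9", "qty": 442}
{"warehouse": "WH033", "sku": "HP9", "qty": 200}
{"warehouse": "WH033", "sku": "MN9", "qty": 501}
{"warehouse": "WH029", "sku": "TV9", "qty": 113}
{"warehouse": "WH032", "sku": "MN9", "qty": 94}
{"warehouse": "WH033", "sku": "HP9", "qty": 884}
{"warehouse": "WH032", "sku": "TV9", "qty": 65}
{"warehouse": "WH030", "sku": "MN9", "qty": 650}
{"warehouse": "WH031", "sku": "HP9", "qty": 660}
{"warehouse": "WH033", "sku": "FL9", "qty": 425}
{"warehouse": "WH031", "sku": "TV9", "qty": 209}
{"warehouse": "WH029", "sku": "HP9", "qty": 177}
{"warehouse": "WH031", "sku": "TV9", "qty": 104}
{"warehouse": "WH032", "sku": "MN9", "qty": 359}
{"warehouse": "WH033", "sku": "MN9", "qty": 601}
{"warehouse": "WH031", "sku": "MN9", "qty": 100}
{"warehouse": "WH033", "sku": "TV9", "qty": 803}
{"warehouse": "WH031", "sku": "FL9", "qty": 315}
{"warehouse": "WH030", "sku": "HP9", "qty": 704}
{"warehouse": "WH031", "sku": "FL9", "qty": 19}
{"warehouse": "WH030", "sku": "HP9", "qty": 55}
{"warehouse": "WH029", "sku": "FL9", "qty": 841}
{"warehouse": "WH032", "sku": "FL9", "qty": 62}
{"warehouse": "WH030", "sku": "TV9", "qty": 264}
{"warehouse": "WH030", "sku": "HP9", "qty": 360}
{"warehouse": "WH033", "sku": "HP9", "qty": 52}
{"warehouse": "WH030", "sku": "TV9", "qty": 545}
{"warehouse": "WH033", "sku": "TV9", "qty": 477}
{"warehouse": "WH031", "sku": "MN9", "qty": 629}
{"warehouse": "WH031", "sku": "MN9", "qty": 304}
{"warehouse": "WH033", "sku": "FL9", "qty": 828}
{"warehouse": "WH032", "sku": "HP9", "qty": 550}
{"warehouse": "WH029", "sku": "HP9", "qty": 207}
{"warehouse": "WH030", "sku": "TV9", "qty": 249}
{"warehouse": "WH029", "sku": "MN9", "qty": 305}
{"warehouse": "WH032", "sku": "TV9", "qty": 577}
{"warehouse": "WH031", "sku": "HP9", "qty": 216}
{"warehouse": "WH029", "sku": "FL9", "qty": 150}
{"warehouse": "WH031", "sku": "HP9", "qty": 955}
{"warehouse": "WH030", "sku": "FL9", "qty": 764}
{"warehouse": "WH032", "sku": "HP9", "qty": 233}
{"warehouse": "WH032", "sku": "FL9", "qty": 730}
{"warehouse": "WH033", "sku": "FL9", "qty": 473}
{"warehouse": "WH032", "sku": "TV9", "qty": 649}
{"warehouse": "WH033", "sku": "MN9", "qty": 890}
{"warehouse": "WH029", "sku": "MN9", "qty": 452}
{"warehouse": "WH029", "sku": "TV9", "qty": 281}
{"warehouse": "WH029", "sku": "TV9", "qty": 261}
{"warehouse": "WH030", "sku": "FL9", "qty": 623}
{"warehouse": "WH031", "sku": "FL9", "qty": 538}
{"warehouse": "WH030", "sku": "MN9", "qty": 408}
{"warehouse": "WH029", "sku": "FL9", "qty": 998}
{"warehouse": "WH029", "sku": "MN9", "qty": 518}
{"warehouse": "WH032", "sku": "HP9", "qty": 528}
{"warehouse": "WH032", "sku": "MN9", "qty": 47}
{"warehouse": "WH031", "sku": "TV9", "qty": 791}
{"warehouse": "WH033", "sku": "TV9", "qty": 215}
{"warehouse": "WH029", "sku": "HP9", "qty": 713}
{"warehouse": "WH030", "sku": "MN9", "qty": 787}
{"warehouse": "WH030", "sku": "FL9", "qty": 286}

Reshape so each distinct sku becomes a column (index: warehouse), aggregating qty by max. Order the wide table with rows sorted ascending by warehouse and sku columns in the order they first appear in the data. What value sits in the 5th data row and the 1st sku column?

828

With rows sorted ascending by warehouse, row 5 is warehouse=WH033. sku columns in first-appearance order: FL9, HP9, MN9, TV9; column 1 is FL9.
Long rows with warehouse=WH033, sku=FL9: max(425, 828, 473) = 828.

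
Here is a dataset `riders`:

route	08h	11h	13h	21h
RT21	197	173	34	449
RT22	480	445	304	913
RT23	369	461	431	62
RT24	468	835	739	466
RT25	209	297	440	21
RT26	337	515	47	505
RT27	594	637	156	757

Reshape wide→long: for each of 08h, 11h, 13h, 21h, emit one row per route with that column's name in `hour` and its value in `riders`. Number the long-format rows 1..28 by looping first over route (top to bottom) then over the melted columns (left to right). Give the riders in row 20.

28 rows total (7 × 4). Row 20: index ⌊(20-1)/4⌋ = 4 into route → RT25; (20-1) mod 4 = 3 into the melted columns → 21h.
So row 20 is (RT25, 21h, 21); riders = 21.

21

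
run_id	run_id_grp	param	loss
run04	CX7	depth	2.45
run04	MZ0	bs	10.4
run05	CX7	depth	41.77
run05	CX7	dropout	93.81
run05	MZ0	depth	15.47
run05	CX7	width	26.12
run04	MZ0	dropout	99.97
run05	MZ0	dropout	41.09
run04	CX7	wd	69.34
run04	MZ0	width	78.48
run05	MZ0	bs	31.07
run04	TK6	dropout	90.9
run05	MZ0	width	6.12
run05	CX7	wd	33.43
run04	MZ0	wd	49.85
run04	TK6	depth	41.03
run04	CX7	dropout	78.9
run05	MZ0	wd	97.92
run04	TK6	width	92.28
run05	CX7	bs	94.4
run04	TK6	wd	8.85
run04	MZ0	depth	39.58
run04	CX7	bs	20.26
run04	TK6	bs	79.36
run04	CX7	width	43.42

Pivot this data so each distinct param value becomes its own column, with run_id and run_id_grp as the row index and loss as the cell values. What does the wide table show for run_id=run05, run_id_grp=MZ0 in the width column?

6.12

Wide layout: rows indexed by run_id and run_id_grp, columns are the 5 distinct param values (depth, bs, dropout, width, wd).
Cell (run_id=run05, run_id_grp=MZ0, param=width) draws from the long row where run_id=run05, run_id_grp=MZ0 and param=width, which has loss=6.12.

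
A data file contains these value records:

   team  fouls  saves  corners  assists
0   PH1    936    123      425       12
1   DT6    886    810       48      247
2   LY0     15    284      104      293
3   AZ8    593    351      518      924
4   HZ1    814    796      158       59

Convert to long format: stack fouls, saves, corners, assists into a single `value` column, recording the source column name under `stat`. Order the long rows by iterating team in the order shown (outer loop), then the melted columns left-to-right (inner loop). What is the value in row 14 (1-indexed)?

20 rows total (5 × 4). Row 14: index ⌊(14-1)/4⌋ = 3 into team → AZ8; (14-1) mod 4 = 1 into the melted columns → saves.
So row 14 is (AZ8, saves, 351); value = 351.

351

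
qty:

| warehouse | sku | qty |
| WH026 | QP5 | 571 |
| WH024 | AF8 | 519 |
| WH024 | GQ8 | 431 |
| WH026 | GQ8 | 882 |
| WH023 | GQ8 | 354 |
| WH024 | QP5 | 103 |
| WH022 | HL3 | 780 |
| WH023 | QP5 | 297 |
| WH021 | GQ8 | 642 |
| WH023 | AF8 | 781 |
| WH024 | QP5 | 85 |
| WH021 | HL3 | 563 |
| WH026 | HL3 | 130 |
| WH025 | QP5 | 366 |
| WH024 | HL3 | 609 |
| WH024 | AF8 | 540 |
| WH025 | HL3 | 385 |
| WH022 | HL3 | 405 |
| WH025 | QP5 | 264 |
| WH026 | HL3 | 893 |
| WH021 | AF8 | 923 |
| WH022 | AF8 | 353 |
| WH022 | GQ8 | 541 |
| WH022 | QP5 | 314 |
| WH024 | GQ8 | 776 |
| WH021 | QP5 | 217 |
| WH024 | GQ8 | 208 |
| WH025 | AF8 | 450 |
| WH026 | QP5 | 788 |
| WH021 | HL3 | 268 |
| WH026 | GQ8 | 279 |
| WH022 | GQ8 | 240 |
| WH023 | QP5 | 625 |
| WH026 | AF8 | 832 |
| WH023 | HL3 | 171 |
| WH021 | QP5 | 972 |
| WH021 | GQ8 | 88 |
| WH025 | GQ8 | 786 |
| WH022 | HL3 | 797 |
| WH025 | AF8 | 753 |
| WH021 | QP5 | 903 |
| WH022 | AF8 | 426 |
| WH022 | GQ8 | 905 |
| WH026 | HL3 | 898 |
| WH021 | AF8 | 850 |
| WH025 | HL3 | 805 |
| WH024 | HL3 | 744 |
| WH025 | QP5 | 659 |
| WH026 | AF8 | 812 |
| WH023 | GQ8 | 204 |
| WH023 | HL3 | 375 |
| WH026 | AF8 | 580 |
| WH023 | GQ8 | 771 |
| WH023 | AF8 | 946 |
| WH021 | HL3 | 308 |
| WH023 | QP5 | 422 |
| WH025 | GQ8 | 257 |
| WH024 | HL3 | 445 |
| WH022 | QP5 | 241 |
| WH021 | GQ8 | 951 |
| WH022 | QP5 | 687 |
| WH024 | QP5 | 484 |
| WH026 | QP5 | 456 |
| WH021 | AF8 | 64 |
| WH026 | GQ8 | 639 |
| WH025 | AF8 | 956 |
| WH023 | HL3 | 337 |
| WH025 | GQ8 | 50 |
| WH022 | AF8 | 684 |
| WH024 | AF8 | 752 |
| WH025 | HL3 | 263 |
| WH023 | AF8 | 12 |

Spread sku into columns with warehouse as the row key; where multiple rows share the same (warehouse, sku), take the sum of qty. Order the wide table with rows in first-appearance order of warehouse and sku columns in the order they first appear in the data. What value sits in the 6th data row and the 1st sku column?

With rows in first-appearance order of warehouse, row 6 is warehouse=WH025. sku columns in first-appearance order: QP5, AF8, GQ8, HL3; column 1 is QP5.
Long rows with warehouse=WH025, sku=QP5: 366 + 264 + 659 = 1289.

1289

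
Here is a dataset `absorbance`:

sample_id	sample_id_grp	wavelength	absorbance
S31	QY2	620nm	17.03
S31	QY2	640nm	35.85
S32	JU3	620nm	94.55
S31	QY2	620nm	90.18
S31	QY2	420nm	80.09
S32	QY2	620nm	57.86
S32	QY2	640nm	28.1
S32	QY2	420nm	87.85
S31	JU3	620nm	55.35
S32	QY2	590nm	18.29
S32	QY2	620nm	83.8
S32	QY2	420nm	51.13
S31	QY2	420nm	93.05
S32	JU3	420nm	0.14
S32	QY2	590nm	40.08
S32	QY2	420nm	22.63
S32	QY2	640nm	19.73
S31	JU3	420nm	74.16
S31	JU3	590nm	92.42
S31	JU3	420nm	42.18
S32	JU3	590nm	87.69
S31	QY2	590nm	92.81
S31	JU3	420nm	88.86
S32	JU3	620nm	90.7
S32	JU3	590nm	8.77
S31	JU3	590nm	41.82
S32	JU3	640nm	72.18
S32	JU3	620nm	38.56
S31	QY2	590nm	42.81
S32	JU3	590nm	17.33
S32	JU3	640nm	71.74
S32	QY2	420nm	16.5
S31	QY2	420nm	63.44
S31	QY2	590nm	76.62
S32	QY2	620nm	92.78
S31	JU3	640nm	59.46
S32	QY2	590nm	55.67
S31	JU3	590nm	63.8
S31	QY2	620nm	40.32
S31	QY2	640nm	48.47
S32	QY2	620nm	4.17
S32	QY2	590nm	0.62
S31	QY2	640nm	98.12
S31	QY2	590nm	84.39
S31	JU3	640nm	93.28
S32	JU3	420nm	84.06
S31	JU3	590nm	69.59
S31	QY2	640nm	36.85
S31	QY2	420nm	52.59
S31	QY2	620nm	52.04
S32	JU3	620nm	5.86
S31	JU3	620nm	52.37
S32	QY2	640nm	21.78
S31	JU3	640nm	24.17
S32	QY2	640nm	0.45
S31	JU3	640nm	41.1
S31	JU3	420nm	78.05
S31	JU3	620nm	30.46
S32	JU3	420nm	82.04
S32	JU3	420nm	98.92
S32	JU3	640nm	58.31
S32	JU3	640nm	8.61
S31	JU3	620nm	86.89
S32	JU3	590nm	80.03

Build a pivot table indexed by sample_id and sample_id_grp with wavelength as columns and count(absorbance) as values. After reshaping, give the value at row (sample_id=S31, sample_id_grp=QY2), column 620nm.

4

Rows with sample_id=S31, sample_id_grp=QY2 and wavelength=620nm: absorbance values are 17.03, 90.18, 40.32, 52.04.
4 rows match — count = 4.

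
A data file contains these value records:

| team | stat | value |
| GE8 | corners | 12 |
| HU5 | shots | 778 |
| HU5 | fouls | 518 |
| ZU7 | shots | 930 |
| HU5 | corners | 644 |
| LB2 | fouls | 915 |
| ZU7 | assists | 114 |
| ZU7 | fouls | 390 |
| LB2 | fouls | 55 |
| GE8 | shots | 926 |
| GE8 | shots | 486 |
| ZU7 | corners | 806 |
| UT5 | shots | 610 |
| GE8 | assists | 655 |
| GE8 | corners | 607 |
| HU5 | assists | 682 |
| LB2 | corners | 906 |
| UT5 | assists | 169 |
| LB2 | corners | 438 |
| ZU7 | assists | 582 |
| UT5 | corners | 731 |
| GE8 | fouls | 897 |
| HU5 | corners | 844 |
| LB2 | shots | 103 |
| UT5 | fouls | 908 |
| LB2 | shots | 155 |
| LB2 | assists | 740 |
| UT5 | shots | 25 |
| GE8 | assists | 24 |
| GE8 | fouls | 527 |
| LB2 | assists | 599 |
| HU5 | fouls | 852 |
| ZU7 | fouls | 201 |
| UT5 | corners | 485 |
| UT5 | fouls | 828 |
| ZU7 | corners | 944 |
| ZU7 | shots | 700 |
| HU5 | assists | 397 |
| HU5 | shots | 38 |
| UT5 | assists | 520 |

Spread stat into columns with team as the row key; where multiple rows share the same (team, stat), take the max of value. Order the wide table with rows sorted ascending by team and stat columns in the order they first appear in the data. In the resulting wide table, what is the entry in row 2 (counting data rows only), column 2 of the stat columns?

778

With rows sorted ascending by team, row 2 is team=HU5. stat columns in first-appearance order: corners, shots, fouls, assists; column 2 is shots.
Long rows with team=HU5, stat=shots: max(778, 38) = 778.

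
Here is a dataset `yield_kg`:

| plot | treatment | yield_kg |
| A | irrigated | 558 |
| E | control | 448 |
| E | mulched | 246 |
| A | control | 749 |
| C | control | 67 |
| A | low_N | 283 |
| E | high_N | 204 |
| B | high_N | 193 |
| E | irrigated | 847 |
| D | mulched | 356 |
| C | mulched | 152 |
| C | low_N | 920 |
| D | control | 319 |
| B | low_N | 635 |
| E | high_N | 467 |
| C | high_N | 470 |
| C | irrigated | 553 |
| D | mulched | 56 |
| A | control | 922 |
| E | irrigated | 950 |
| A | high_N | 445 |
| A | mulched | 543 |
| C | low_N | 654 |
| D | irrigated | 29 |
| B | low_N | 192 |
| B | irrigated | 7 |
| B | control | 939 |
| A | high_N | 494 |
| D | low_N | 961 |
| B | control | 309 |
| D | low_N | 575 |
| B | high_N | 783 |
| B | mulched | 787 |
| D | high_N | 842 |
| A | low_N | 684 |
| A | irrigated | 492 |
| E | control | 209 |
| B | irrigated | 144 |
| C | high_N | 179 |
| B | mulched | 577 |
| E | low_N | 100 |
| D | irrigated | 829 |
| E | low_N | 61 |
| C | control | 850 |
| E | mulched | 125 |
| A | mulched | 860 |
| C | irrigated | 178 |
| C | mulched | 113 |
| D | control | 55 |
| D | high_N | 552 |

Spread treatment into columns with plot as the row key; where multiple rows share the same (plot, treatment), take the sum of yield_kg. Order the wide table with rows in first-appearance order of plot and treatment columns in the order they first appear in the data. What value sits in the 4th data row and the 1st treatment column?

151

With rows in first-appearance order of plot, row 4 is plot=B. treatment columns in first-appearance order: irrigated, control, mulched, low_N, high_N; column 1 is irrigated.
Long rows with plot=B, treatment=irrigated: 7 + 144 = 151.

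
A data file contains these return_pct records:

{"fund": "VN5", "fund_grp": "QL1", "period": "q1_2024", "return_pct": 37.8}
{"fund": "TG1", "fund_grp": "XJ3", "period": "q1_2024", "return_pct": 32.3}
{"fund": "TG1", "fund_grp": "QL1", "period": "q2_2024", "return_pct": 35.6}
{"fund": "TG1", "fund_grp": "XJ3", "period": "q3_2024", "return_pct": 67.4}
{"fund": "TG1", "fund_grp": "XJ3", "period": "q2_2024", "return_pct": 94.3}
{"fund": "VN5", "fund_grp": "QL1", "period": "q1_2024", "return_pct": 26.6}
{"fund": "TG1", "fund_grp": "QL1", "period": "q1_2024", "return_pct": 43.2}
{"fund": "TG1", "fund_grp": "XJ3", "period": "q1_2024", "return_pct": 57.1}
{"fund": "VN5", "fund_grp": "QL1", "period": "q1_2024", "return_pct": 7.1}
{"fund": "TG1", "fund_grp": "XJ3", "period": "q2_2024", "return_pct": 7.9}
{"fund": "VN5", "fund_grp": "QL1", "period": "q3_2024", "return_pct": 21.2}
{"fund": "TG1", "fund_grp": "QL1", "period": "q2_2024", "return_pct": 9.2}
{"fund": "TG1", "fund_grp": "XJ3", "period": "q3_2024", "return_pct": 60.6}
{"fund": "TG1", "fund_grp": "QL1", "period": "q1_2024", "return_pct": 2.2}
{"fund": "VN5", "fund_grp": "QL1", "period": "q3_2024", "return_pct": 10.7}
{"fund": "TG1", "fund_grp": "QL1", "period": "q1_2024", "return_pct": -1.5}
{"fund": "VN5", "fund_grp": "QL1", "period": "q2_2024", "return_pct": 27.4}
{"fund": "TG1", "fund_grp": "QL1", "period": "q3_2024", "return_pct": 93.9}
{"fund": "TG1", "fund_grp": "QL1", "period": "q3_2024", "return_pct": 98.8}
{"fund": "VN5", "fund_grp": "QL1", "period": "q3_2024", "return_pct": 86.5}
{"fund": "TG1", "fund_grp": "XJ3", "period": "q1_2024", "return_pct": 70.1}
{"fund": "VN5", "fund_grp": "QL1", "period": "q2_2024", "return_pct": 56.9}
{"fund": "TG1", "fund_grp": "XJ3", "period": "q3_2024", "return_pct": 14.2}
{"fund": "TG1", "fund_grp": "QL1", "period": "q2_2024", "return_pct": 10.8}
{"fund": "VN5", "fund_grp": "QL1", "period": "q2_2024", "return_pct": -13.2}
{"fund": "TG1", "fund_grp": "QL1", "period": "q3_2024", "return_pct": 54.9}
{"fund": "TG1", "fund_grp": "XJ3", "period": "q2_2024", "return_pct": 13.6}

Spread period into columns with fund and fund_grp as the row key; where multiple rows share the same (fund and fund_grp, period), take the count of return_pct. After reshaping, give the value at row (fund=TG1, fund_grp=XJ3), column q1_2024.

3

Rows with fund=TG1, fund_grp=XJ3 and period=q1_2024: return_pct values are 32.3, 57.1, 70.1.
3 rows match — count = 3.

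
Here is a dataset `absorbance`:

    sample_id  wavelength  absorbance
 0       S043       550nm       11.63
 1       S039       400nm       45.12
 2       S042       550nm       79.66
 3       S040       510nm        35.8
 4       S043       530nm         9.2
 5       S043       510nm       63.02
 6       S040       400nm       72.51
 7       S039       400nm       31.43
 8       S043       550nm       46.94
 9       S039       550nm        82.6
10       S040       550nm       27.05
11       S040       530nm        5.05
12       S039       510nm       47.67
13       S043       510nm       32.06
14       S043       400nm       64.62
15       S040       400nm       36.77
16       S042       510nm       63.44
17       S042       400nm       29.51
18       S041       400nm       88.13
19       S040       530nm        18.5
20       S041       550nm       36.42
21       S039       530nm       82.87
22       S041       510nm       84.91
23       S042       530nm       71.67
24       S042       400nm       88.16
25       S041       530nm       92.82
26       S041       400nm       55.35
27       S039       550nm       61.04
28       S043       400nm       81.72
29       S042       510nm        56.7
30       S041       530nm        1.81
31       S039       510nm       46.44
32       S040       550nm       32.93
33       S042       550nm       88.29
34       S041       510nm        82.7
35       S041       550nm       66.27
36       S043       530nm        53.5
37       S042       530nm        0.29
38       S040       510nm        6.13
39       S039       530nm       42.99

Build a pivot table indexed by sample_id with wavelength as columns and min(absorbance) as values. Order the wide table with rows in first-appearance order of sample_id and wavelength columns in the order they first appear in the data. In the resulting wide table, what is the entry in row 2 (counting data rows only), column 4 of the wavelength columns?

42.99

With rows in first-appearance order of sample_id, row 2 is sample_id=S039. wavelength columns in first-appearance order: 550nm, 400nm, 510nm, 530nm; column 4 is 530nm.
Long rows with sample_id=S039, wavelength=530nm: min(82.87, 42.99) = 42.99.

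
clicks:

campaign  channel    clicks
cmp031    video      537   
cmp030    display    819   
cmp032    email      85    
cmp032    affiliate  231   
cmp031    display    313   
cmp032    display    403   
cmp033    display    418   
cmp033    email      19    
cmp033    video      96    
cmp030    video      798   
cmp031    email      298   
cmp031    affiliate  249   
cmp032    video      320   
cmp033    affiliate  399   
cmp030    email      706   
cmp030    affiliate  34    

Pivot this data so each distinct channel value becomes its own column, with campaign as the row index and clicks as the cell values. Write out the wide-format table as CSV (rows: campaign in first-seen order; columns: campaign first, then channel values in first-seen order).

campaign,video,display,email,affiliate
cmp031,537,313,298,249
cmp030,798,819,706,34
cmp032,320,403,85,231
cmp033,96,418,19,399

Columns: campaign plus the 4 distinct channel values (video, display, email, affiliate).
For example, row cmp031 column video takes clicks=537 from the long row (cmp031, video).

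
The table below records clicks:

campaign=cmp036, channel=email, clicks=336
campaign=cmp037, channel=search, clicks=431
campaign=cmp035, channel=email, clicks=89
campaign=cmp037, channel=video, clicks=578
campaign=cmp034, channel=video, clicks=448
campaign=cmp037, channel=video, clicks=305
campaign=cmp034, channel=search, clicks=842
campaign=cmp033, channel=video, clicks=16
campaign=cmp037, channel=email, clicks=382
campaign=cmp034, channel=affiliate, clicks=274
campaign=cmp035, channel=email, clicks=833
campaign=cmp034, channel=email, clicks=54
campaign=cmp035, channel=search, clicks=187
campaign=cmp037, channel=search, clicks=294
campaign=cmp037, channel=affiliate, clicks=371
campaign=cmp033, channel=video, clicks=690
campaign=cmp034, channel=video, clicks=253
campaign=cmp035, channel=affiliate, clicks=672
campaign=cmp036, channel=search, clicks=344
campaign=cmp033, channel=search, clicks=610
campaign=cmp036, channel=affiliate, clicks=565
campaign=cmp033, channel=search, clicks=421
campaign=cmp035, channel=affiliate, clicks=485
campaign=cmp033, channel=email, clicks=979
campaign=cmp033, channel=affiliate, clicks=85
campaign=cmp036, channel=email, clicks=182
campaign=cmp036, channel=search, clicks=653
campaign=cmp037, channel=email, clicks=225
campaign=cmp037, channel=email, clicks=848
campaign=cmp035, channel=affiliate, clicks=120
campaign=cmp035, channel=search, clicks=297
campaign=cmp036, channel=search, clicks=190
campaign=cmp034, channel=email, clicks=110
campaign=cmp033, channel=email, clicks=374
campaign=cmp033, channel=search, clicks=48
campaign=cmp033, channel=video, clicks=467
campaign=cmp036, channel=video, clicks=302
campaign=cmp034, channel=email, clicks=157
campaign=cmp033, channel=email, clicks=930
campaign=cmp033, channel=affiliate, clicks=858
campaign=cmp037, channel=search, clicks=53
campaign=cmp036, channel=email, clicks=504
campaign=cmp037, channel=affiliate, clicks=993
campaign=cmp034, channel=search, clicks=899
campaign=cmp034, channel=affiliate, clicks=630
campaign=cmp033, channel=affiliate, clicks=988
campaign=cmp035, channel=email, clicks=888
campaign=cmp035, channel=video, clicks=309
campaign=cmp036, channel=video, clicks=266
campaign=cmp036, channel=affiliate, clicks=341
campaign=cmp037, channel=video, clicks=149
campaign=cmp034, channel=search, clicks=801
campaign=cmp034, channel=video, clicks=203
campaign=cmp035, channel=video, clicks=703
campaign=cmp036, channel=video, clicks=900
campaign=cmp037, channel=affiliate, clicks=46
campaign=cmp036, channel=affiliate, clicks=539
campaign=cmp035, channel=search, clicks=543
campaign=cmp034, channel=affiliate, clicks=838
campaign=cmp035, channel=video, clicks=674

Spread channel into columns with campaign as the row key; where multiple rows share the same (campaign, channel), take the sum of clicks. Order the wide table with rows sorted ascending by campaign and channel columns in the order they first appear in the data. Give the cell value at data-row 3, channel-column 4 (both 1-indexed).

With rows sorted ascending by campaign, row 3 is campaign=cmp035. channel columns in first-appearance order: email, search, video, affiliate; column 4 is affiliate.
Long rows with campaign=cmp035, channel=affiliate: 672 + 485 + 120 = 1277.

1277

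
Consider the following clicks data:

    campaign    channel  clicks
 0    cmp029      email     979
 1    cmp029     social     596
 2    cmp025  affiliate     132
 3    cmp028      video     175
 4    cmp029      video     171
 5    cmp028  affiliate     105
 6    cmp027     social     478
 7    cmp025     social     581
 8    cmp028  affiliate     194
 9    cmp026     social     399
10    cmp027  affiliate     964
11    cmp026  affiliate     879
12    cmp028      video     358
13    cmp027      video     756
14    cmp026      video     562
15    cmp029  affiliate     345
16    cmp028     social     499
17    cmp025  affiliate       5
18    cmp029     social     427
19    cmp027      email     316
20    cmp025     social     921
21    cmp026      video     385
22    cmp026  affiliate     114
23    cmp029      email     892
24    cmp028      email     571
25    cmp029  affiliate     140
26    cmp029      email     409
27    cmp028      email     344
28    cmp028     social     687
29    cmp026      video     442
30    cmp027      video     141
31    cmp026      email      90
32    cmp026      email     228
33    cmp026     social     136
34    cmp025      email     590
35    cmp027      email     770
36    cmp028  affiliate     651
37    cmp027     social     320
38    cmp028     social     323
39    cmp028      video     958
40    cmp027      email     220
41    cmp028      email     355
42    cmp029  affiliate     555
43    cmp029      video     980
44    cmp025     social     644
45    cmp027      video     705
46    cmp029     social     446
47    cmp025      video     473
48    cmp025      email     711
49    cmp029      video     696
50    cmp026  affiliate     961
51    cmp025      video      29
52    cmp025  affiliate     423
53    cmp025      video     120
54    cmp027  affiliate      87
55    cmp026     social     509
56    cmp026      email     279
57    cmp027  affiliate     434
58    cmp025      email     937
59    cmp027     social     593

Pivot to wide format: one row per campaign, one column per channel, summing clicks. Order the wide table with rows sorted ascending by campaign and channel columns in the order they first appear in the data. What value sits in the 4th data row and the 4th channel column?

With rows sorted ascending by campaign, row 4 is campaign=cmp028. channel columns in first-appearance order: email, social, affiliate, video; column 4 is video.
Long rows with campaign=cmp028, channel=video: 175 + 358 + 958 = 1491.

1491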